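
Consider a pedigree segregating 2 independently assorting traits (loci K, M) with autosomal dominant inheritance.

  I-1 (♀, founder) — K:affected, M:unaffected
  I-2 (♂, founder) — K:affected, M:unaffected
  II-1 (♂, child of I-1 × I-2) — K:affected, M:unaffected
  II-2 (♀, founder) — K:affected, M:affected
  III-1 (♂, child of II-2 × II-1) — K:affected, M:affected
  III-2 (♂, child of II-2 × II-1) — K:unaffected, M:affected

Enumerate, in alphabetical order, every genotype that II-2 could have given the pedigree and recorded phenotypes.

II-2 ∈ {Kk MM, Kk Mm}

K/I-1 aff ·: Kk|KK
K/I-2 aff ·: Kk|KK
K/II-1 aff I-1×I-2: Kk
K/II-2 aff ·: Kk
K/III-1 aff II-2×II-1: Kk|KK
K/III-2 un II-2×II-1: kk
⇒ K over [I-1,I-2,II-1,II-2,III-1,III-2]: 6 consistent
M/I-1 un ·: mm
M/I-2 un ·: mm
M/II-1 un I-1×I-2: mm
M/II-2 aff ·: Mm|MM
M/III-1 aff II-2×II-1: Mm
M/III-2 aff II-2×II-1: Mm
⇒ M over [I-1,I-2,II-1,II-2,III-1,III-2]: 2 consistent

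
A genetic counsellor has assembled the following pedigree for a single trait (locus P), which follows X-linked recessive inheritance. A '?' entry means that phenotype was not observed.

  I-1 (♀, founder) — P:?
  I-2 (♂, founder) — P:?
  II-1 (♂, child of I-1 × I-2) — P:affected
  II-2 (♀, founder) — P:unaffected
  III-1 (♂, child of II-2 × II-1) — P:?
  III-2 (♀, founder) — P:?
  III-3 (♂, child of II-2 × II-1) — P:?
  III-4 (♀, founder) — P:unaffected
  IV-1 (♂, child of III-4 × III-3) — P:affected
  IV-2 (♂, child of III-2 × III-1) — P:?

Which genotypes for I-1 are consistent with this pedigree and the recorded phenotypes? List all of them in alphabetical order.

P/I-1 ? ·: X^PX^p|X^pX^p
P/I-2 ? ·: X^PY|X^pY
P/II-1 aff I-1×I-2: X^pY
P/II-2 un ·: X^PX^P|X^PX^p
P/III-1 ? II-2×II-1: X^PY|X^pY
P/III-2 ? ·: X^PX^P|X^PX^p|X^pX^p
P/III-3 ? II-2×II-1: X^PY|X^pY
P/III-4 un ·: X^PX^p
P/IV-1 aff III-4×III-3: X^pY
P/IV-2 ? III-2×III-1: X^PY|X^pY
⇒ P over [I-1,I-2,II-1,II-2,III-1,III-2,III-3,III-4,IV-1,IV-2]: 80 consistent

I-1 ∈ {X^PX^p, X^pX^p}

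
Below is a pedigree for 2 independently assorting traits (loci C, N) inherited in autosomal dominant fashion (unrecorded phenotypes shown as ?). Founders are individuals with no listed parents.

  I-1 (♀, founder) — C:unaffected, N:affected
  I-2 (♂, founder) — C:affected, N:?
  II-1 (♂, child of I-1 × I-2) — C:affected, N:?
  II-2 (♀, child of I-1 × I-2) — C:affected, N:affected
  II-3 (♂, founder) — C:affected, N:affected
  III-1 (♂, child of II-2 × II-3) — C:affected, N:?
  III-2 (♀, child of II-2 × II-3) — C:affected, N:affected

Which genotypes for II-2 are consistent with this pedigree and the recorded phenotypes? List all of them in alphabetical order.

II-2 ∈ {Cc NN, Cc Nn}

C/I-1 un ·: cc
C/I-2 aff ·: Cc|CC
C/II-1 aff I-1×I-2: Cc
C/II-2 aff I-1×I-2: Cc
C/II-3 aff ·: Cc|CC
C/III-1 aff II-2×II-3: Cc|CC
C/III-2 aff II-2×II-3: Cc|CC
⇒ C over [I-1,I-2,II-1,II-2,II-3,III-1,III-2]: 16 consistent
N/I-1 aff ·: Nn|NN
N/I-2 ? ·: nn|Nn|NN
N/II-1 ? I-1×I-2: nn|Nn|NN
N/II-2 aff I-1×I-2: Nn|NN
N/II-3 aff ·: Nn|NN
N/III-1 ? II-2×II-3: nn|Nn|NN
N/III-2 aff II-2×II-3: Nn|NN
⇒ N over [I-1,I-2,II-1,II-2,II-3,III-1,III-2]: 140 consistent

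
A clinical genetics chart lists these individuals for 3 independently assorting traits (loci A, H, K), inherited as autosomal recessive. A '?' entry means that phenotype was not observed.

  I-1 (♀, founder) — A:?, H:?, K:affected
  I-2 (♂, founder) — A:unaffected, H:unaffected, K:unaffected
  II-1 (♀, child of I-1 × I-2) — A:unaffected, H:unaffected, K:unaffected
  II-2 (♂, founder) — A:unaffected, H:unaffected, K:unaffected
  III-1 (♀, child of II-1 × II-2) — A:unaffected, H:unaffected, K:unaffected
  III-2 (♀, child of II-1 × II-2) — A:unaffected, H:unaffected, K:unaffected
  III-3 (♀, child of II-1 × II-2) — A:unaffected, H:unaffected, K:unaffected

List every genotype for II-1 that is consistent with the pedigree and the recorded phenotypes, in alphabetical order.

A/I-1 ? ·: AA|Aa|aa
A/I-2 un ·: AA|Aa
A/II-1 un I-1×I-2: AA|Aa
A/II-2 un ·: AA|Aa
A/III-1 un II-1×II-2: AA|Aa
A/III-2 un II-1×II-2: AA|Aa
A/III-3 un II-1×II-2: AA|Aa
⇒ A over [I-1,I-2,II-1,II-2,III-1,III-2,III-3]: 116 consistent
H/I-1 ? ·: HH|Hh|hh
H/I-2 un ·: HH|Hh
H/II-1 un I-1×I-2: HH|Hh
H/II-2 un ·: HH|Hh
H/III-1 un II-1×II-2: HH|Hh
H/III-2 un II-1×II-2: HH|Hh
H/III-3 un II-1×II-2: HH|Hh
⇒ H over [I-1,I-2,II-1,II-2,III-1,III-2,III-3]: 116 consistent
K/I-1 aff ·: kk
K/I-2 un ·: KK|Kk
K/II-1 un I-1×I-2: Kk
K/II-2 un ·: KK|Kk
K/III-1 un II-1×II-2: KK|Kk
K/III-2 un II-1×II-2: KK|Kk
K/III-3 un II-1×II-2: KK|Kk
⇒ K over [I-1,I-2,II-1,II-2,III-1,III-2,III-3]: 32 consistent

II-1 ∈ {AA HH Kk, AA Hh Kk, Aa HH Kk, Aa Hh Kk}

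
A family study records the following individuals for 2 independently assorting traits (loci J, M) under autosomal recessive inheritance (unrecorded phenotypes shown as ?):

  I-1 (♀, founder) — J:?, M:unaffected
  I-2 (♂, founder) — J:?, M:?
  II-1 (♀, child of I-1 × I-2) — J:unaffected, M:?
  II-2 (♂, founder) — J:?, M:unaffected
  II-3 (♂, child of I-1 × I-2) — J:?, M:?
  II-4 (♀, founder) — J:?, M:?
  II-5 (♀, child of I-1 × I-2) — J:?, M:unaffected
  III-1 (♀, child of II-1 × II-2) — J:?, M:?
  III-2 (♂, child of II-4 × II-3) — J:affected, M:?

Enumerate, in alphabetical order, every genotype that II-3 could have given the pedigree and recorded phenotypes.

J/I-1 ? ·: JJ|Jj|jj
J/I-2 ? ·: JJ|Jj|jj
J/II-1 un I-1×I-2: JJ|Jj
J/II-2 ? ·: JJ|Jj|jj
J/II-3 ? I-1×I-2: Jj|jj
J/II-4 ? ·: Jj|jj
J/II-5 ? I-1×I-2: JJ|Jj|jj
J/III-1 ? II-1×II-2: JJ|Jj|jj
J/III-2 aff II-4×II-3: jj
⇒ J over [I-1,I-2,II-1,II-2,II-3,II-4,II-5,III-1,III-2]: 360 consistent
M/I-1 un ·: MM|Mm
M/I-2 ? ·: MM|Mm|mm
M/II-1 ? I-1×I-2: MM|Mm|mm
M/II-2 un ·: MM|Mm
M/II-3 ? I-1×I-2: MM|Mm|mm
M/II-4 ? ·: MM|Mm|mm
M/II-5 un I-1×I-2: MM|Mm
M/III-1 ? II-1×II-2: MM|Mm|mm
M/III-2 ? II-4×II-3: MM|Mm|mm
⇒ M over [I-1,I-2,II-1,II-2,II-3,II-4,II-5,III-1,III-2]: 817 consistent

II-3 ∈ {Jj MM, Jj Mm, Jj mm, jj MM, jj Mm, jj mm}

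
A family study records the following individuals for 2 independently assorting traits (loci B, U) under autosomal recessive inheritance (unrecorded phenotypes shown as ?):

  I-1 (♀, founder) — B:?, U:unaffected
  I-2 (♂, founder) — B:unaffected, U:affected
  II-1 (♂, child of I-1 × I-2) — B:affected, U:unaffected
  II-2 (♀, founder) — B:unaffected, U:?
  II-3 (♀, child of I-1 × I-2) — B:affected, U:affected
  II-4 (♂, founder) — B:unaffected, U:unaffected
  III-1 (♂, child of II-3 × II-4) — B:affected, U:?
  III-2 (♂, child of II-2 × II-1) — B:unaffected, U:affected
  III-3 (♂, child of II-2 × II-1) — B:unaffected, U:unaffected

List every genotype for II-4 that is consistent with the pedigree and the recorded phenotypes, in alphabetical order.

II-4 ∈ {Bb UU, Bb Uu}

B/I-1 ? ·: Bb|bb
B/I-2 un ·: Bb
B/II-1 aff I-1×I-2: bb
B/II-2 un ·: BB|Bb
B/II-3 aff I-1×I-2: bb
B/II-4 un ·: Bb
B/III-1 aff II-3×II-4: bb
B/III-2 un II-2×II-1: Bb
B/III-3 un II-2×II-1: Bb
⇒ B over [I-1,I-2,II-1,II-2,II-3,II-4,III-1,III-2,III-3]: 4 consistent
U/I-1 un ·: Uu
U/I-2 aff ·: uu
U/II-1 un I-1×I-2: Uu
U/II-2 ? ·: Uu|uu
U/II-3 aff I-1×I-2: uu
U/II-4 un ·: UU|Uu
U/III-1 ? II-3×II-4: Uu|uu
U/III-2 aff II-2×II-1: uu
U/III-3 un II-2×II-1: UU|Uu
⇒ U over [I-1,I-2,II-1,II-2,II-3,II-4,III-1,III-2,III-3]: 9 consistent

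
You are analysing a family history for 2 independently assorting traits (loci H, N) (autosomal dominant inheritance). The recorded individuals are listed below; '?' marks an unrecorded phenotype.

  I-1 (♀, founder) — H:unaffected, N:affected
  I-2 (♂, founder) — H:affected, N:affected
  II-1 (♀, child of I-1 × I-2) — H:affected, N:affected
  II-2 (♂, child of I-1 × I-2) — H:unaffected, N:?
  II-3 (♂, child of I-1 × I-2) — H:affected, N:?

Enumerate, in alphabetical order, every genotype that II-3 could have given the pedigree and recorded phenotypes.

II-3 ∈ {Hh NN, Hh Nn, Hh nn}

H/I-1 un ·: hh
H/I-2 aff ·: Hh
H/II-1 aff I-1×I-2: Hh
H/II-2 un I-1×I-2: hh
H/II-3 aff I-1×I-2: Hh
⇒ H over [I-1,I-2,II-1,II-2,II-3]: 1 consistent
N/I-1 aff ·: Nn|NN
N/I-2 aff ·: Nn|NN
N/II-1 aff I-1×I-2: Nn|NN
N/II-2 ? I-1×I-2: nn|Nn|NN
N/II-3 ? I-1×I-2: nn|Nn|NN
⇒ N over [I-1,I-2,II-1,II-2,II-3]: 35 consistent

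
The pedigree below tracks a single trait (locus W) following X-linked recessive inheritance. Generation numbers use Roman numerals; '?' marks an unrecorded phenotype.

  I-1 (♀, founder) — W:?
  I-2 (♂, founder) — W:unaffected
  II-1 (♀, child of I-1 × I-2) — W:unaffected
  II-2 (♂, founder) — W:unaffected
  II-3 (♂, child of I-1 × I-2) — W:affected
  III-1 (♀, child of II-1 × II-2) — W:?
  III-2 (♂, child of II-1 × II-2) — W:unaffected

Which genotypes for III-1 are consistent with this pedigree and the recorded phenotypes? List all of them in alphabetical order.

W/I-1 ? ·: X^WX^w|X^wX^w
W/I-2 un ·: X^WY
W/II-1 un I-1×I-2: X^WX^W|X^WX^w
W/II-2 un ·: X^WY
W/II-3 aff I-1×I-2: X^wY
W/III-1 ? II-1×II-2: X^WX^W|X^WX^w
W/III-2 un II-1×II-2: X^WY
⇒ W over [I-1,I-2,II-1,II-2,II-3,III-1,III-2]: 5 consistent

III-1 ∈ {X^WX^W, X^WX^w}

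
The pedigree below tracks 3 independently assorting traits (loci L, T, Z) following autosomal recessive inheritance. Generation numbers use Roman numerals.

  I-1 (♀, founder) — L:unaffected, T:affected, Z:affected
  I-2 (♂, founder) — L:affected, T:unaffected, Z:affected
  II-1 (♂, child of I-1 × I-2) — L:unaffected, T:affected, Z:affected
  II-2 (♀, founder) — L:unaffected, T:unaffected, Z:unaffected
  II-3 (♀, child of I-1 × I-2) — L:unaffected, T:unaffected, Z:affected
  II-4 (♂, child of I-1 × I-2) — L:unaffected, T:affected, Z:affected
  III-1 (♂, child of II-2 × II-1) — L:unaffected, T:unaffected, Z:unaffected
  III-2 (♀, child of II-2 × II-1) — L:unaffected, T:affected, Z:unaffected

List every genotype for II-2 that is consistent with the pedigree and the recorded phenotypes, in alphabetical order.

II-2 ∈ {LL Tt ZZ, LL Tt Zz, Ll Tt ZZ, Ll Tt Zz}

L/I-1 un ·: LL|Ll
L/I-2 aff ·: ll
L/II-1 un I-1×I-2: Ll
L/II-2 un ·: LL|Ll
L/II-3 un I-1×I-2: Ll
L/II-4 un I-1×I-2: Ll
L/III-1 un II-2×II-1: LL|Ll
L/III-2 un II-2×II-1: LL|Ll
⇒ L over [I-1,I-2,II-1,II-2,II-3,II-4,III-1,III-2]: 16 consistent
T/I-1 aff ·: tt
T/I-2 un ·: Tt
T/II-1 aff I-1×I-2: tt
T/II-2 un ·: Tt
T/II-3 un I-1×I-2: Tt
T/II-4 aff I-1×I-2: tt
T/III-1 un II-2×II-1: Tt
T/III-2 aff II-2×II-1: tt
⇒ T over [I-1,I-2,II-1,II-2,II-3,II-4,III-1,III-2]: 1 consistent
Z/I-1 aff ·: zz
Z/I-2 aff ·: zz
Z/II-1 aff I-1×I-2: zz
Z/II-2 un ·: ZZ|Zz
Z/II-3 aff I-1×I-2: zz
Z/II-4 aff I-1×I-2: zz
Z/III-1 un II-2×II-1: Zz
Z/III-2 un II-2×II-1: Zz
⇒ Z over [I-1,I-2,II-1,II-2,II-3,II-4,III-1,III-2]: 2 consistent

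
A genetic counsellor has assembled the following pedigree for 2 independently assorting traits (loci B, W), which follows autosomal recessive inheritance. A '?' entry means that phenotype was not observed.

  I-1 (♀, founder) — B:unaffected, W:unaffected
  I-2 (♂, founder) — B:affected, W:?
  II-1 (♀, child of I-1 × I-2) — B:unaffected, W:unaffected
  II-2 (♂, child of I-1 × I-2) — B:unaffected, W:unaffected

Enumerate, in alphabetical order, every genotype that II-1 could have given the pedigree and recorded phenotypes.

II-1 ∈ {Bb WW, Bb Ww}

B/I-1 un ·: BB|Bb
B/I-2 aff ·: bb
B/II-1 un I-1×I-2: Bb
B/II-2 un I-1×I-2: Bb
⇒ B over [I-1,I-2,II-1,II-2]: 2 consistent
W/I-1 un ·: WW|Ww
W/I-2 ? ·: WW|Ww|ww
W/II-1 un I-1×I-2: WW|Ww
W/II-2 un I-1×I-2: WW|Ww
⇒ W over [I-1,I-2,II-1,II-2]: 15 consistent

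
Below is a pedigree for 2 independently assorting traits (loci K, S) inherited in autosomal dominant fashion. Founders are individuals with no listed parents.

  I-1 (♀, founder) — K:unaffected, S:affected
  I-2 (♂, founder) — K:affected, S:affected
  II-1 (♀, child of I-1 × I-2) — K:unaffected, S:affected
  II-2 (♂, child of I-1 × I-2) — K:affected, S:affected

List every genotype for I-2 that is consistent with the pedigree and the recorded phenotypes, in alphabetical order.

K/I-1 un ·: kk
K/I-2 aff ·: Kk
K/II-1 un I-1×I-2: kk
K/II-2 aff I-1×I-2: Kk
⇒ K over [I-1,I-2,II-1,II-2]: 1 consistent
S/I-1 aff ·: Ss|SS
S/I-2 aff ·: Ss|SS
S/II-1 aff I-1×I-2: Ss|SS
S/II-2 aff I-1×I-2: Ss|SS
⇒ S over [I-1,I-2,II-1,II-2]: 13 consistent

I-2 ∈ {Kk SS, Kk Ss}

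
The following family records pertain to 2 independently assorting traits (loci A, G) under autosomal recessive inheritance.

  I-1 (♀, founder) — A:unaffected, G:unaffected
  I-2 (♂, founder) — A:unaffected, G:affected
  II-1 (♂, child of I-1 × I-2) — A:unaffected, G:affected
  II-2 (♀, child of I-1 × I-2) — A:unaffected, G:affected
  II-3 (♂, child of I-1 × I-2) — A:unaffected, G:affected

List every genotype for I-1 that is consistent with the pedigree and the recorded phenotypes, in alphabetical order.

A/I-1 un ·: AA|Aa
A/I-2 un ·: AA|Aa
A/II-1 un I-1×I-2: AA|Aa
A/II-2 un I-1×I-2: AA|Aa
A/II-3 un I-1×I-2: AA|Aa
⇒ A over [I-1,I-2,II-1,II-2,II-3]: 25 consistent
G/I-1 un ·: Gg
G/I-2 aff ·: gg
G/II-1 aff I-1×I-2: gg
G/II-2 aff I-1×I-2: gg
G/II-3 aff I-1×I-2: gg
⇒ G over [I-1,I-2,II-1,II-2,II-3]: 1 consistent

I-1 ∈ {AA Gg, Aa Gg}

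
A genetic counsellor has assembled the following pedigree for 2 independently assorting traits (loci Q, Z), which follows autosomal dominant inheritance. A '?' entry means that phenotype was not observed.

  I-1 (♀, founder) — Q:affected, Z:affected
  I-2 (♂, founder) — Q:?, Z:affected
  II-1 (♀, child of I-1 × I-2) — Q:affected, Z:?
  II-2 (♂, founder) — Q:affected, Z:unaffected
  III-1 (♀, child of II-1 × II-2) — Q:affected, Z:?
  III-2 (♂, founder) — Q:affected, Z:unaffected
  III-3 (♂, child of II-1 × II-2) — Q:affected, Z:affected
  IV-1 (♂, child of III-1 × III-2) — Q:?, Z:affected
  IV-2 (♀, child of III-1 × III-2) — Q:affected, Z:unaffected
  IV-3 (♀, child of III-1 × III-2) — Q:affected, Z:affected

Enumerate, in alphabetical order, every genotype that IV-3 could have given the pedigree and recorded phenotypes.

IV-3 ∈ {QQ Zz, Qq Zz}

Q/I-1 aff ·: Qq|QQ
Q/I-2 ? ·: qq|Qq|QQ
Q/II-1 aff I-1×I-2: Qq|QQ
Q/II-2 aff ·: Qq|QQ
Q/III-1 aff II-1×II-2: Qq|QQ
Q/III-2 aff ·: Qq|QQ
Q/III-3 aff II-1×II-2: Qq|QQ
Q/IV-1 ? III-1×III-2: qq|Qq|QQ
Q/IV-2 aff III-1×III-2: Qq|QQ
Q/IV-3 aff III-1×III-2: Qq|QQ
⇒ Q over [I-1,I-2,II-1,II-2,III-1,III-2,III-3,IV-1,IV-2,IV-3]: 848 consistent
Z/I-1 aff ·: Zz|ZZ
Z/I-2 aff ·: Zz|ZZ
Z/II-1 ? I-1×I-2: Zz|ZZ
Z/II-2 un ·: zz
Z/III-1 ? II-1×II-2: Zz
Z/III-2 un ·: zz
Z/III-3 aff II-1×II-2: Zz
Z/IV-1 aff III-1×III-2: Zz
Z/IV-2 un III-1×III-2: zz
Z/IV-3 aff III-1×III-2: Zz
⇒ Z over [I-1,I-2,II-1,II-2,III-1,III-2,III-3,IV-1,IV-2,IV-3]: 7 consistent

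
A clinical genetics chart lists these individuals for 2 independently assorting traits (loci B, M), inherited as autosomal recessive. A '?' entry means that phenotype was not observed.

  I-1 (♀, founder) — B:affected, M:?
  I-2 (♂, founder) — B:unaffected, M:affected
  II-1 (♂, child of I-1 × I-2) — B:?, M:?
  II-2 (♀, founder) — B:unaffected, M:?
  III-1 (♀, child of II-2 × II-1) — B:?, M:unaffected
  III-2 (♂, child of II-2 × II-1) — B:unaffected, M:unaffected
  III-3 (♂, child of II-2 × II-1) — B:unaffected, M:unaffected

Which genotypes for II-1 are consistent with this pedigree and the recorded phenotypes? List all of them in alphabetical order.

B/I-1 aff ·: bb
B/I-2 un ·: BB|Bb
B/II-1 ? I-1×I-2: Bb|bb
B/II-2 un ·: BB|Bb
B/III-1 ? II-2×II-1: BB|Bb|bb
B/III-2 un II-2×II-1: BB|Bb
B/III-3 un II-2×II-1: BB|Bb
⇒ B over [I-1,I-2,II-1,II-2,III-1,III-2,III-3]: 43 consistent
M/I-1 ? ·: MM|Mm|mm
M/I-2 aff ·: mm
M/II-1 ? I-1×I-2: Mm|mm
M/II-2 ? ·: MM|Mm|mm
M/III-1 un II-2×II-1: MM|Mm
M/III-2 un II-2×II-1: MM|Mm
M/III-3 un II-2×II-1: MM|Mm
⇒ M over [I-1,I-2,II-1,II-2,III-1,III-2,III-3]: 38 consistent

II-1 ∈ {Bb Mm, Bb mm, bb Mm, bb mm}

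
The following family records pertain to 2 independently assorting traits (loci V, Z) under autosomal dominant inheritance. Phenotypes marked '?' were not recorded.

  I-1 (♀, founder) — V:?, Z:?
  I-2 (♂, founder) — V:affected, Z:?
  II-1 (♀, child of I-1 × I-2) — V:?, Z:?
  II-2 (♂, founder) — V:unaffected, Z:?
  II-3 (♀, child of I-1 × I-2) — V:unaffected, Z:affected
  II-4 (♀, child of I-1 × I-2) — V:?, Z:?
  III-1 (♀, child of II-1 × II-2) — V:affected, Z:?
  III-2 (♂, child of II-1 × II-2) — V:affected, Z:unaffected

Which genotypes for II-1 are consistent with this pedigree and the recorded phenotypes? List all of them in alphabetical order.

II-1 ∈ {VV Zz, VV zz, Vv Zz, Vv zz}

V/I-1 ? ·: vv|Vv
V/I-2 aff ·: Vv
V/II-1 ? I-1×I-2: Vv|VV
V/II-2 un ·: vv
V/II-3 un I-1×I-2: vv
V/II-4 ? I-1×I-2: vv|Vv|VV
V/III-1 aff II-1×II-2: Vv
V/III-2 aff II-1×II-2: Vv
⇒ V over [I-1,I-2,II-1,II-2,II-3,II-4,III-1,III-2]: 8 consistent
Z/I-1 ? ·: zz|Zz|ZZ
Z/I-2 ? ·: zz|Zz|ZZ
Z/II-1 ? I-1×I-2: zz|Zz
Z/II-2 ? ·: zz|Zz
Z/II-3 aff I-1×I-2: Zz|ZZ
Z/II-4 ? I-1×I-2: zz|Zz|ZZ
Z/III-1 ? II-1×II-2: zz|Zz|ZZ
Z/III-2 un II-1×II-2: zz
⇒ Z over [I-1,I-2,II-1,II-2,II-3,II-4,III-1,III-2]: 130 consistent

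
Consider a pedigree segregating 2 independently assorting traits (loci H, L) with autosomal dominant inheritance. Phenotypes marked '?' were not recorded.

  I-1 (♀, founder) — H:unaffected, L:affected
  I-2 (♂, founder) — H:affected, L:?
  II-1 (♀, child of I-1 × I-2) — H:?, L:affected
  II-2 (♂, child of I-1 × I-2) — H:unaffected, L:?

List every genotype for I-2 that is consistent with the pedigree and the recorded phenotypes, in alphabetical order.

I-2 ∈ {Hh LL, Hh Ll, Hh ll}

H/I-1 un ·: hh
H/I-2 aff ·: Hh
H/II-1 ? I-1×I-2: hh|Hh
H/II-2 un I-1×I-2: hh
⇒ H over [I-1,I-2,II-1,II-2]: 2 consistent
L/I-1 aff ·: Ll|LL
L/I-2 ? ·: ll|Ll|LL
L/II-1 aff I-1×I-2: Ll|LL
L/II-2 ? I-1×I-2: ll|Ll|LL
⇒ L over [I-1,I-2,II-1,II-2]: 18 consistent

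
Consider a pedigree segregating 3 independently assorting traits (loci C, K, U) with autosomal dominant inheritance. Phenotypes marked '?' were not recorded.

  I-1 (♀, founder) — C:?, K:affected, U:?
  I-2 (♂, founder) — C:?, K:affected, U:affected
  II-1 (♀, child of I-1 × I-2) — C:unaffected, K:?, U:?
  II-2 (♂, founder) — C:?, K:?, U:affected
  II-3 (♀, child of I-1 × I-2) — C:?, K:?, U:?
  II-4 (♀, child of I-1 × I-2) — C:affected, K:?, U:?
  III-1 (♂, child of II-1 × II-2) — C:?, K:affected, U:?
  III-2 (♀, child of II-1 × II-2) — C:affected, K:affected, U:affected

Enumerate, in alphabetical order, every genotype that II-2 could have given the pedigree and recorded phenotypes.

II-2 ∈ {CC KK UU, CC KK Uu, CC Kk UU, CC Kk Uu, CC kk UU, CC kk Uu, Cc KK UU, Cc KK Uu, Cc Kk UU, Cc Kk Uu, Cc kk UU, Cc kk Uu}

C/I-1 ? ·: cc|Cc
C/I-2 ? ·: cc|Cc
C/II-1 un I-1×I-2: cc
C/II-2 ? ·: Cc|CC
C/II-3 ? I-1×I-2: cc|Cc|CC
C/II-4 aff I-1×I-2: Cc|CC
C/III-1 ? II-1×II-2: cc|Cc
C/III-2 aff II-1×II-2: Cc
⇒ C over [I-1,I-2,II-1,II-2,II-3,II-4,III-1,III-2]: 30 consistent
K/I-1 aff ·: Kk|KK
K/I-2 aff ·: Kk|KK
K/II-1 ? I-1×I-2: kk|Kk|KK
K/II-2 ? ·: kk|Kk|KK
K/II-3 ? I-1×I-2: kk|Kk|KK
K/II-4 ? I-1×I-2: kk|Kk|KK
K/III-1 aff II-1×II-2: Kk|KK
K/III-2 aff II-1×II-2: Kk|KK
⇒ K over [I-1,I-2,II-1,II-2,II-3,II-4,III-1,III-2]: 279 consistent
U/I-1 ? ·: uu|Uu|UU
U/I-2 aff ·: Uu|UU
U/II-1 ? I-1×I-2: uu|Uu|UU
U/II-2 aff ·: Uu|UU
U/II-3 ? I-1×I-2: uu|Uu|UU
U/II-4 ? I-1×I-2: uu|Uu|UU
U/III-1 ? II-1×II-2: uu|Uu|UU
U/III-2 aff II-1×II-2: Uu|UU
⇒ U over [I-1,I-2,II-1,II-2,II-3,II-4,III-1,III-2]: 349 consistent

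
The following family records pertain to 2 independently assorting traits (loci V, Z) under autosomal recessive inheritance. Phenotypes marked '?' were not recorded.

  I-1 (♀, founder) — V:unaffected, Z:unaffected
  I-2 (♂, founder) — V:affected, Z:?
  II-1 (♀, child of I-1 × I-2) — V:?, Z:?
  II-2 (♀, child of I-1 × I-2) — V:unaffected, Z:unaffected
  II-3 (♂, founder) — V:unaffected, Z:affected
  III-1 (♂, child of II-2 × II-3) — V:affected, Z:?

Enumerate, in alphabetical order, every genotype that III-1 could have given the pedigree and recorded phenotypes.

III-1 ∈ {vv Zz, vv zz}

V/I-1 un ·: VV|Vv
V/I-2 aff ·: vv
V/II-1 ? I-1×I-2: Vv|vv
V/II-2 un I-1×I-2: Vv
V/II-3 un ·: Vv
V/III-1 aff II-2×II-3: vv
⇒ V over [I-1,I-2,II-1,II-2,II-3,III-1]: 3 consistent
Z/I-1 un ·: ZZ|Zz
Z/I-2 ? ·: ZZ|Zz|zz
Z/II-1 ? I-1×I-2: ZZ|Zz|zz
Z/II-2 un I-1×I-2: ZZ|Zz
Z/II-3 aff ·: zz
Z/III-1 ? II-2×II-3: Zz|zz
⇒ Z over [I-1,I-2,II-1,II-2,II-3,III-1]: 28 consistent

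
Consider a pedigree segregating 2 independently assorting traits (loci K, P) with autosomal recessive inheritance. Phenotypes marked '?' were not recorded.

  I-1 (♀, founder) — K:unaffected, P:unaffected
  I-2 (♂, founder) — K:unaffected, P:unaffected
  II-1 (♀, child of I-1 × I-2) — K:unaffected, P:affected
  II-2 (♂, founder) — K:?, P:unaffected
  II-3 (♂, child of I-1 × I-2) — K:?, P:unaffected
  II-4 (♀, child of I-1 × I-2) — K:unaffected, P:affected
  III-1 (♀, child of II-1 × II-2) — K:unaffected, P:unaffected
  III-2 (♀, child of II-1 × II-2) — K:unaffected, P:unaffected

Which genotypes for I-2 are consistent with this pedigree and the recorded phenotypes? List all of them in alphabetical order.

K/I-1 un ·: KK|Kk
K/I-2 un ·: KK|Kk
K/II-1 un I-1×I-2: KK|Kk
K/II-2 ? ·: KK|Kk|kk
K/II-3 ? I-1×I-2: KK|Kk|kk
K/II-4 un I-1×I-2: KK|Kk
K/III-1 un II-1×II-2: KK|Kk
K/III-2 un II-1×II-2: KK|Kk
⇒ K over [I-1,I-2,II-1,II-2,II-3,II-4,III-1,III-2]: 216 consistent
P/I-1 un ·: Pp
P/I-2 un ·: Pp
P/II-1 aff I-1×I-2: pp
P/II-2 un ·: PP|Pp
P/II-3 un I-1×I-2: PP|Pp
P/II-4 aff I-1×I-2: pp
P/III-1 un II-1×II-2: Pp
P/III-2 un II-1×II-2: Pp
⇒ P over [I-1,I-2,II-1,II-2,II-3,II-4,III-1,III-2]: 4 consistent

I-2 ∈ {KK Pp, Kk Pp}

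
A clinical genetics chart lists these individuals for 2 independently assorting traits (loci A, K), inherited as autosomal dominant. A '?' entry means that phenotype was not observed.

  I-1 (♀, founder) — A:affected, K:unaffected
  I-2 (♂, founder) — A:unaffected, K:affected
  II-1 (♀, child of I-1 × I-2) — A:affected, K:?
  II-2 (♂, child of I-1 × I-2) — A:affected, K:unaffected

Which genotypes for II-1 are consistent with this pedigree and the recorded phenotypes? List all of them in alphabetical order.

II-1 ∈ {Aa Kk, Aa kk}

A/I-1 aff ·: Aa|AA
A/I-2 un ·: aa
A/II-1 aff I-1×I-2: Aa
A/II-2 aff I-1×I-2: Aa
⇒ A over [I-1,I-2,II-1,II-2]: 2 consistent
K/I-1 un ·: kk
K/I-2 aff ·: Kk
K/II-1 ? I-1×I-2: kk|Kk
K/II-2 un I-1×I-2: kk
⇒ K over [I-1,I-2,II-1,II-2]: 2 consistent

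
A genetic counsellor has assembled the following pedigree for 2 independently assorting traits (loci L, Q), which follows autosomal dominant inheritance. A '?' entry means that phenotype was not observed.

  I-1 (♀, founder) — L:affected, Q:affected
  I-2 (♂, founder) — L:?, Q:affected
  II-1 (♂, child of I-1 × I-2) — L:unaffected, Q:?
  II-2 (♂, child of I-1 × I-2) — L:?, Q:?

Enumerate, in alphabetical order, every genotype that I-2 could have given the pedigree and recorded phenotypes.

L/I-1 aff ·: Ll
L/I-2 ? ·: ll|Ll
L/II-1 un I-1×I-2: ll
L/II-2 ? I-1×I-2: ll|Ll|LL
⇒ L over [I-1,I-2,II-1,II-2]: 5 consistent
Q/I-1 aff ·: Qq|QQ
Q/I-2 aff ·: Qq|QQ
Q/II-1 ? I-1×I-2: qq|Qq|QQ
Q/II-2 ? I-1×I-2: qq|Qq|QQ
⇒ Q over [I-1,I-2,II-1,II-2]: 18 consistent

I-2 ∈ {Ll QQ, Ll Qq, ll QQ, ll Qq}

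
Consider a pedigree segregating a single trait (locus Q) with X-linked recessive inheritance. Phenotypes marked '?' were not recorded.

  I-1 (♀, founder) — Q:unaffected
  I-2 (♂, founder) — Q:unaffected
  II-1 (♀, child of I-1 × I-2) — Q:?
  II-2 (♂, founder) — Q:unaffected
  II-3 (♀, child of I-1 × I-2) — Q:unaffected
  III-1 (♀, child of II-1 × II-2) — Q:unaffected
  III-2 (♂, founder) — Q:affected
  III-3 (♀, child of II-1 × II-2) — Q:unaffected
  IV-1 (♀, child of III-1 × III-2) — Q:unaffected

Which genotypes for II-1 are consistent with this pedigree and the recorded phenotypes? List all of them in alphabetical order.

Q/I-1 un ·: X^QX^Q|X^QX^q
Q/I-2 un ·: X^QY
Q/II-1 ? I-1×I-2: X^QX^Q|X^QX^q
Q/II-2 un ·: X^QY
Q/II-3 un I-1×I-2: X^QX^Q|X^QX^q
Q/III-1 un II-1×II-2: X^QX^Q|X^QX^q
Q/III-2 aff ·: X^qY
Q/III-3 un II-1×II-2: X^QX^Q|X^QX^q
Q/IV-1 un III-1×III-2: X^QX^q
⇒ Q over [I-1,I-2,II-1,II-2,II-3,III-1,III-2,III-3,IV-1]: 11 consistent

II-1 ∈ {X^QX^Q, X^QX^q}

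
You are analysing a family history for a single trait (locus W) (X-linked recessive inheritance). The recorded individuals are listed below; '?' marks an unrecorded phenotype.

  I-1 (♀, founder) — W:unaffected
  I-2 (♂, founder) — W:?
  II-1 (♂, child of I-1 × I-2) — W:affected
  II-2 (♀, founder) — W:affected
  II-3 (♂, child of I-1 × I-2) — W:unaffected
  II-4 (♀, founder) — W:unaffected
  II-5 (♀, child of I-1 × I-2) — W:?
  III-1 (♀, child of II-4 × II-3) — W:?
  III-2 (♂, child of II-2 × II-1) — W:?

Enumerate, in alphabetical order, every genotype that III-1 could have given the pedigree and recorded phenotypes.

W/I-1 un ·: X^WX^w
W/I-2 ? ·: X^WY|X^wY
W/II-1 aff I-1×I-2: X^wY
W/II-2 aff ·: X^wX^w
W/II-3 un I-1×I-2: X^WY
W/II-4 un ·: X^WX^W|X^WX^w
W/II-5 ? I-1×I-2: X^WX^W|X^WX^w|X^wX^w
W/III-1 ? II-4×II-3: X^WX^W|X^WX^w
W/III-2 ? II-2×II-1: X^wY
⇒ W over [I-1,I-2,II-1,II-2,II-3,II-4,II-5,III-1,III-2]: 12 consistent

III-1 ∈ {X^WX^W, X^WX^w}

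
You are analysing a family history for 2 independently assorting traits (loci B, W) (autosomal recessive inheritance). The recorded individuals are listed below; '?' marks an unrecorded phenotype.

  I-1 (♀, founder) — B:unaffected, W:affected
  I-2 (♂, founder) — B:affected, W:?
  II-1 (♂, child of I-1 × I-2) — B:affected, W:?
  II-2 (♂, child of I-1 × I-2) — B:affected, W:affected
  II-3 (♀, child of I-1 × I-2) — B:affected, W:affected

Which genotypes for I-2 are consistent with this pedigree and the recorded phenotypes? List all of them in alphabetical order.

B/I-1 un ·: Bb
B/I-2 aff ·: bb
B/II-1 aff I-1×I-2: bb
B/II-2 aff I-1×I-2: bb
B/II-3 aff I-1×I-2: bb
⇒ B over [I-1,I-2,II-1,II-2,II-3]: 1 consistent
W/I-1 aff ·: ww
W/I-2 ? ·: Ww|ww
W/II-1 ? I-1×I-2: Ww|ww
W/II-2 aff I-1×I-2: ww
W/II-3 aff I-1×I-2: ww
⇒ W over [I-1,I-2,II-1,II-2,II-3]: 3 consistent

I-2 ∈ {bb Ww, bb ww}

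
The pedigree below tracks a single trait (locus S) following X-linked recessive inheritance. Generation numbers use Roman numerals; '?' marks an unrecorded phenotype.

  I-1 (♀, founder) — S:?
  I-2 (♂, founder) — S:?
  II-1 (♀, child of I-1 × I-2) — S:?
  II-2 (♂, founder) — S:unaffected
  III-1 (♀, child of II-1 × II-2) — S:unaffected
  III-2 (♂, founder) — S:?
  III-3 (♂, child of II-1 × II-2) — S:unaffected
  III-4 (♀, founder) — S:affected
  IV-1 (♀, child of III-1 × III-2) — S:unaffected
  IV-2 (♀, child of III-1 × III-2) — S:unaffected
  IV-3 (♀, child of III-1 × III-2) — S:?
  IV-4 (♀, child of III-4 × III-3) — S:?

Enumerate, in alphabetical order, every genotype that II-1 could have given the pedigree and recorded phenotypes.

II-1 ∈ {X^SX^S, X^SX^s}

S/I-1 ? ·: X^SX^S|X^SX^s|X^sX^s
S/I-2 ? ·: X^SY|X^sY
S/II-1 ? I-1×I-2: X^SX^S|X^SX^s
S/II-2 un ·: X^SY
S/III-1 un II-1×II-2: X^SX^S|X^SX^s
S/III-2 ? ·: X^SY|X^sY
S/III-3 un II-1×II-2: X^SY
S/III-4 aff ·: X^sX^s
S/IV-1 un III-1×III-2: X^SX^S|X^SX^s
S/IV-2 un III-1×III-2: X^SX^S|X^SX^s
S/IV-3 ? III-1×III-2: X^SX^S|X^SX^s|X^sX^s
S/IV-4 ? III-4×III-3: X^SX^s
⇒ S over [I-1,I-2,II-1,II-2,III-1,III-2,III-3,III-4,IV-1,IV-2,IV-3,IV-4]: 52 consistent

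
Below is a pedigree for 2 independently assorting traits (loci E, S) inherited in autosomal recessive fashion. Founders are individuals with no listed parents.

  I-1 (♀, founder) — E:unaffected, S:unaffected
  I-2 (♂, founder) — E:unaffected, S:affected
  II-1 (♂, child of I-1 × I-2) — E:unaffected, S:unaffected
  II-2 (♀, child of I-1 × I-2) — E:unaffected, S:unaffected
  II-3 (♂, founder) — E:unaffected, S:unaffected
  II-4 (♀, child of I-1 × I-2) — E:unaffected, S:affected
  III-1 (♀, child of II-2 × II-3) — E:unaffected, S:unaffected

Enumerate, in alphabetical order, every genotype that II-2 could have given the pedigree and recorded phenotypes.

E/I-1 un ·: EE|Ee
E/I-2 un ·: EE|Ee
E/II-1 un I-1×I-2: EE|Ee
E/II-2 un I-1×I-2: EE|Ee
E/II-3 un ·: EE|Ee
E/II-4 un I-1×I-2: EE|Ee
E/III-1 un II-2×II-3: EE|Ee
⇒ E over [I-1,I-2,II-1,II-2,II-3,II-4,III-1]: 87 consistent
S/I-1 un ·: Ss
S/I-2 aff ·: ss
S/II-1 un I-1×I-2: Ss
S/II-2 un I-1×I-2: Ss
S/II-3 un ·: SS|Ss
S/II-4 aff I-1×I-2: ss
S/III-1 un II-2×II-3: SS|Ss
⇒ S over [I-1,I-2,II-1,II-2,II-3,II-4,III-1]: 4 consistent

II-2 ∈ {EE Ss, Ee Ss}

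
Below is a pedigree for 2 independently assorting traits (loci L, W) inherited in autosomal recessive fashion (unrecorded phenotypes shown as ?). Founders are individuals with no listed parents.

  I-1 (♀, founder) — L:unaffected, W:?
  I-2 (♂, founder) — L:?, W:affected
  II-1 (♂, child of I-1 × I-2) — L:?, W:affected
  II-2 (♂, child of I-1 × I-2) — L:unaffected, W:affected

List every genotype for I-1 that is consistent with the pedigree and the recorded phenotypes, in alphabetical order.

I-1 ∈ {LL Ww, LL ww, Ll Ww, Ll ww}

L/I-1 un ·: LL|Ll
L/I-2 ? ·: LL|Ll|ll
L/II-1 ? I-1×I-2: LL|Ll|ll
L/II-2 un I-1×I-2: LL|Ll
⇒ L over [I-1,I-2,II-1,II-2]: 18 consistent
W/I-1 ? ·: Ww|ww
W/I-2 aff ·: ww
W/II-1 aff I-1×I-2: ww
W/II-2 aff I-1×I-2: ww
⇒ W over [I-1,I-2,II-1,II-2]: 2 consistent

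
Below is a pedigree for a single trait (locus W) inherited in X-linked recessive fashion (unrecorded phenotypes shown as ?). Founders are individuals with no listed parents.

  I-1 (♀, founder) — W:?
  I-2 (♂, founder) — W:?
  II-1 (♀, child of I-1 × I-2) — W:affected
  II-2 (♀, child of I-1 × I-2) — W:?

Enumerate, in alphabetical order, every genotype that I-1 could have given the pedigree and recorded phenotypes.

I-1 ∈ {X^WX^w, X^wX^w}

W/I-1 ? ·: X^WX^w|X^wX^w
W/I-2 ? ·: X^wY
W/II-1 aff I-1×I-2: X^wX^w
W/II-2 ? I-1×I-2: X^WX^w|X^wX^w
⇒ W over [I-1,I-2,II-1,II-2]: 3 consistent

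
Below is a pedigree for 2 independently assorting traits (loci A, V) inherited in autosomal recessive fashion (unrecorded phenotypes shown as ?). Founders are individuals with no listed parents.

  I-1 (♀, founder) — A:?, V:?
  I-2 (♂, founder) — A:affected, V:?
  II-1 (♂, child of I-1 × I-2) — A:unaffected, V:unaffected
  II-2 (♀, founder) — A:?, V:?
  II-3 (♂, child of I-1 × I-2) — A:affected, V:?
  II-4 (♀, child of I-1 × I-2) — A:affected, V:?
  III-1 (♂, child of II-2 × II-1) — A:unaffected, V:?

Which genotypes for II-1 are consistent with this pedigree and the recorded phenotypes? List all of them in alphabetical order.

A/I-1 ? ·: Aa
A/I-2 aff ·: aa
A/II-1 un I-1×I-2: Aa
A/II-2 ? ·: AA|Aa|aa
A/II-3 aff I-1×I-2: aa
A/II-4 aff I-1×I-2: aa
A/III-1 un II-2×II-1: AA|Aa
⇒ A over [I-1,I-2,II-1,II-2,II-3,II-4,III-1]: 5 consistent
V/I-1 ? ·: VV|Vv|vv
V/I-2 ? ·: VV|Vv|vv
V/II-1 un I-1×I-2: VV|Vv
V/II-2 ? ·: VV|Vv|vv
V/II-3 ? I-1×I-2: VV|Vv|vv
V/II-4 ? I-1×I-2: VV|Vv|vv
V/III-1 ? II-2×II-1: VV|Vv|vv
⇒ V over [I-1,I-2,II-1,II-2,II-3,II-4,III-1]: 261 consistent

II-1 ∈ {Aa VV, Aa Vv}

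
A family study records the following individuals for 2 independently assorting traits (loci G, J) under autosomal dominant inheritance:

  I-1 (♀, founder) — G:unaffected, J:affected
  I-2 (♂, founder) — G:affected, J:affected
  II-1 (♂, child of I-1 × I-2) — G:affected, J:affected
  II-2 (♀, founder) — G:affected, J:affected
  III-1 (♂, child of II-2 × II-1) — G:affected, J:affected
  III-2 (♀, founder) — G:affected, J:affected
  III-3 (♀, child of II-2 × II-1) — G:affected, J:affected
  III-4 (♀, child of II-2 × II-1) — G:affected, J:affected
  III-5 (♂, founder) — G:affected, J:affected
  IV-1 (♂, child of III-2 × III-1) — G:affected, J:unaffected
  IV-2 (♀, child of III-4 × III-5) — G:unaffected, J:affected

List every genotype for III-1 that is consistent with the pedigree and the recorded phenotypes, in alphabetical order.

III-1 ∈ {GG Jj, Gg Jj}

G/I-1 un ·: gg
G/I-2 aff ·: Gg|GG
G/II-1 aff I-1×I-2: Gg
G/II-2 aff ·: Gg|GG
G/III-1 aff II-2×II-1: Gg|GG
G/III-2 aff ·: Gg|GG
G/III-3 aff II-2×II-1: Gg|GG
G/III-4 aff II-2×II-1: Gg
G/III-5 aff ·: Gg
G/IV-1 aff III-2×III-1: Gg|GG
G/IV-2 un III-4×III-5: gg
⇒ G over [I-1,I-2,II-1,II-2,III-1,III-2,III-3,III-4,III-5,IV-1,IV-2]: 56 consistent
J/I-1 aff ·: Jj|JJ
J/I-2 aff ·: Jj|JJ
J/II-1 aff I-1×I-2: Jj|JJ
J/II-2 aff ·: Jj|JJ
J/III-1 aff II-2×II-1: Jj
J/III-2 aff ·: Jj
J/III-3 aff II-2×II-1: Jj|JJ
J/III-4 aff II-2×II-1: Jj|JJ
J/III-5 aff ·: Jj|JJ
J/IV-1 un III-2×III-1: jj
J/IV-2 aff III-4×III-5: Jj|JJ
⇒ J over [I-1,I-2,II-1,II-2,III-1,III-2,III-3,III-4,III-5,IV-1,IV-2]: 140 consistent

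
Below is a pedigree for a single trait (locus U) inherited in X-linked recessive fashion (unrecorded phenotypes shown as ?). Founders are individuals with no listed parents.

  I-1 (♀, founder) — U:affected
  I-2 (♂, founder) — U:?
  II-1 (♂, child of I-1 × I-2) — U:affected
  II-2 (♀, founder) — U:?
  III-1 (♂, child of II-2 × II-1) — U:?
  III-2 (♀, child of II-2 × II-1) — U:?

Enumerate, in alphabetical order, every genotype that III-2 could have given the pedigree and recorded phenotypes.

U/I-1 aff ·: X^uX^u
U/I-2 ? ·: X^UY|X^uY
U/II-1 aff I-1×I-2: X^uY
U/II-2 ? ·: X^UX^U|X^UX^u|X^uX^u
U/III-1 ? II-2×II-1: X^UY|X^uY
U/III-2 ? II-2×II-1: X^UX^u|X^uX^u
⇒ U over [I-1,I-2,II-1,II-2,III-1,III-2]: 12 consistent

III-2 ∈ {X^UX^u, X^uX^u}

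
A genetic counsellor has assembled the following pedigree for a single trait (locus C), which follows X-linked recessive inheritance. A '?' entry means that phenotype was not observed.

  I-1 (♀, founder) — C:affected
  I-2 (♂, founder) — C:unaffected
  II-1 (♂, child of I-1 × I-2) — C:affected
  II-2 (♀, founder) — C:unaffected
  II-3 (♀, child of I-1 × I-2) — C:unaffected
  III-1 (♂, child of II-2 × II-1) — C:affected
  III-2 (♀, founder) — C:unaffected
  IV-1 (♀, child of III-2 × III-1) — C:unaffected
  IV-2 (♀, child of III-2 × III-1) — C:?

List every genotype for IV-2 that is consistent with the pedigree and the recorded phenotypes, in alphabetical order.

IV-2 ∈ {X^CX^c, X^cX^c}

C/I-1 aff ·: X^cX^c
C/I-2 un ·: X^CY
C/II-1 aff I-1×I-2: X^cY
C/II-2 un ·: X^CX^c
C/II-3 un I-1×I-2: X^CX^c
C/III-1 aff II-2×II-1: X^cY
C/III-2 un ·: X^CX^C|X^CX^c
C/IV-1 un III-2×III-1: X^CX^c
C/IV-2 ? III-2×III-1: X^CX^c|X^cX^c
⇒ C over [I-1,I-2,II-1,II-2,II-3,III-1,III-2,IV-1,IV-2]: 3 consistent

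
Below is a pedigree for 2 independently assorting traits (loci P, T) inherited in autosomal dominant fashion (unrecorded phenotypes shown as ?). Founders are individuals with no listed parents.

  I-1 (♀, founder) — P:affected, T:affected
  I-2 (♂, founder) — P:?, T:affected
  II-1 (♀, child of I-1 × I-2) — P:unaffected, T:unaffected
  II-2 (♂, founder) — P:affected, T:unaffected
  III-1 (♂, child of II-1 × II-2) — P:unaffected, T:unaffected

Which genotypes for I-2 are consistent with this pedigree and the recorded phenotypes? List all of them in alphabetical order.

I-2 ∈ {Pp Tt, pp Tt}

P/I-1 aff ·: Pp
P/I-2 ? ·: pp|Pp
P/II-1 un I-1×I-2: pp
P/II-2 aff ·: Pp
P/III-1 un II-1×II-2: pp
⇒ P over [I-1,I-2,II-1,II-2,III-1]: 2 consistent
T/I-1 aff ·: Tt
T/I-2 aff ·: Tt
T/II-1 un I-1×I-2: tt
T/II-2 un ·: tt
T/III-1 un II-1×II-2: tt
⇒ T over [I-1,I-2,II-1,II-2,III-1]: 1 consistent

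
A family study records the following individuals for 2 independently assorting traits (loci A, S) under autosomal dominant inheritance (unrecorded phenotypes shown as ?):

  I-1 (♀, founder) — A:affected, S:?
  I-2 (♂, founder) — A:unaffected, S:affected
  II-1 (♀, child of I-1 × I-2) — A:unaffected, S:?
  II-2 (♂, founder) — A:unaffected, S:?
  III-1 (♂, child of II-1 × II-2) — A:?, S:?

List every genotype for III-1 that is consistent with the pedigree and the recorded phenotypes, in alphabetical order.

A/I-1 aff ·: Aa
A/I-2 un ·: aa
A/II-1 un I-1×I-2: aa
A/II-2 un ·: aa
A/III-1 ? II-1×II-2: aa
⇒ A over [I-1,I-2,II-1,II-2,III-1]: 1 consistent
S/I-1 ? ·: ss|Ss|SS
S/I-2 aff ·: Ss|SS
S/II-1 ? I-1×I-2: ss|Ss|SS
S/II-2 ? ·: ss|Ss|SS
S/III-1 ? II-1×II-2: ss|Ss|SS
⇒ S over [I-1,I-2,II-1,II-2,III-1]: 59 consistent

III-1 ∈ {aa SS, aa Ss, aa ss}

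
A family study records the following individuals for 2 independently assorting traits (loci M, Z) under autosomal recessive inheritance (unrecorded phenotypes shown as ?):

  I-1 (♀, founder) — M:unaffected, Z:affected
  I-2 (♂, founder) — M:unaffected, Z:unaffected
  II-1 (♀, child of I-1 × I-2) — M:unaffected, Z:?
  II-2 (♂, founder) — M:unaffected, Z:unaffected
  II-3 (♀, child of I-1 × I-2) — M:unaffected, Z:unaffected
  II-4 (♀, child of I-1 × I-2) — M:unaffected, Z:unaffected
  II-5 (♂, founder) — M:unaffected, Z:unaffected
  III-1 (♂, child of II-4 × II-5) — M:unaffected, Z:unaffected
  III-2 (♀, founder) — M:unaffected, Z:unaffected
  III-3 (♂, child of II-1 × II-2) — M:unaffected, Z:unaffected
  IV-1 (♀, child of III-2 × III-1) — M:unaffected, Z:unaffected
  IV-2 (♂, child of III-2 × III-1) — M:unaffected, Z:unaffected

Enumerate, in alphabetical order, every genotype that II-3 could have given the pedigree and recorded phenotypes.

M/I-1 un ·: MM|Mm
M/I-2 un ·: MM|Mm
M/II-1 un I-1×I-2: MM|Mm
M/II-2 un ·: MM|Mm
M/II-3 un I-1×I-2: MM|Mm
M/II-4 un I-1×I-2: MM|Mm
M/II-5 un ·: MM|Mm
M/III-1 un II-4×II-5: MM|Mm
M/III-2 un ·: MM|Mm
M/III-3 un II-1×II-2: MM|Mm
M/IV-1 un III-2×III-1: MM|Mm
M/IV-2 un III-2×III-1: MM|Mm
⇒ M over [I-1,I-2,II-1,II-2,II-3,II-4,II-5,III-1,III-2,III-3,IV-1,IV-2]: 1902 consistent
Z/I-1 aff ·: zz
Z/I-2 un ·: ZZ|Zz
Z/II-1 ? I-1×I-2: Zz|zz
Z/II-2 un ·: ZZ|Zz
Z/II-3 un I-1×I-2: Zz
Z/II-4 un I-1×I-2: Zz
Z/II-5 un ·: ZZ|Zz
Z/III-1 un II-4×II-5: ZZ|Zz
Z/III-2 un ·: ZZ|Zz
Z/III-3 un II-1×II-2: ZZ|Zz
Z/IV-1 un III-2×III-1: ZZ|Zz
Z/IV-2 un III-2×III-1: ZZ|Zz
⇒ Z over [I-1,I-2,II-1,II-2,II-3,II-4,II-5,III-1,III-2,III-3,IV-1,IV-2]: 260 consistent

II-3 ∈ {MM Zz, Mm Zz}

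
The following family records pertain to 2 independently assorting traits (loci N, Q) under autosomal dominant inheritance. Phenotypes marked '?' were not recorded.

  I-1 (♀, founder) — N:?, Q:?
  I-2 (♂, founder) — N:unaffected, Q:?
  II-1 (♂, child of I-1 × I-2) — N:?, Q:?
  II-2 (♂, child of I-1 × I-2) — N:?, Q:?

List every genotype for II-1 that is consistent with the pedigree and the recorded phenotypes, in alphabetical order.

II-1 ∈ {Nn QQ, Nn Qq, Nn qq, nn QQ, nn Qq, nn qq}

N/I-1 ? ·: nn|Nn|NN
N/I-2 un ·: nn
N/II-1 ? I-1×I-2: nn|Nn
N/II-2 ? I-1×I-2: nn|Nn
⇒ N over [I-1,I-2,II-1,II-2]: 6 consistent
Q/I-1 ? ·: qq|Qq|QQ
Q/I-2 ? ·: qq|Qq|QQ
Q/II-1 ? I-1×I-2: qq|Qq|QQ
Q/II-2 ? I-1×I-2: qq|Qq|QQ
⇒ Q over [I-1,I-2,II-1,II-2]: 29 consistent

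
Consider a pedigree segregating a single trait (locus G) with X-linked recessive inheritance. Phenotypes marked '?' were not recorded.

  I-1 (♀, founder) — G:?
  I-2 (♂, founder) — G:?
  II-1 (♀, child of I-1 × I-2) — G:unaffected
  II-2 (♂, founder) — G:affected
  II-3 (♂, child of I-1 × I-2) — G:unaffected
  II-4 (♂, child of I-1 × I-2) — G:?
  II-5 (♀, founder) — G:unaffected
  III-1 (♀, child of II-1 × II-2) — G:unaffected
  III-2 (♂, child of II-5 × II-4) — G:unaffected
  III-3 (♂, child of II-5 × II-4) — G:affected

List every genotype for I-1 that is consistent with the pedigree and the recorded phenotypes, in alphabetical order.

I-1 ∈ {X^GX^G, X^GX^g}

G/I-1 ? ·: X^GX^G|X^GX^g
G/I-2 ? ·: X^GY|X^gY
G/II-1 un I-1×I-2: X^GX^G|X^GX^g
G/II-2 aff ·: X^gY
G/II-3 un I-1×I-2: X^GY
G/II-4 ? I-1×I-2: X^GY|X^gY
G/II-5 un ·: X^GX^g
G/III-1 un II-1×II-2: X^GX^g
G/III-2 un II-5×II-4: X^GY
G/III-3 aff II-5×II-4: X^gY
⇒ G over [I-1,I-2,II-1,II-2,II-3,II-4,II-5,III-1,III-2,III-3]: 8 consistent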